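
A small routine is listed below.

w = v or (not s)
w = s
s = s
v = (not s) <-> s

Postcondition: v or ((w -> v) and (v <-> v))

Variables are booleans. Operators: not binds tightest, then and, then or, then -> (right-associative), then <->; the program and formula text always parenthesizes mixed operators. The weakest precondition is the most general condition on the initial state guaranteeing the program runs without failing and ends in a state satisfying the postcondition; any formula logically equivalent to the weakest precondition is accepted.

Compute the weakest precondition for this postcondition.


Working backward. After the program, the postcondition v or ((w -> v) and (v <-> v)) must hold; in canonical form it is v or (w -> v).
Before v := (not s) <-> s: ((not s) <-> s) or (w -> ((not s) <-> s))
Before s := s: ((not s) <-> s) or (w -> ((not s) <-> s))
Before w := s: ((not s) <-> s) or (s -> ((not s) <-> s))
Before w := v or (not s): ((not s) <-> s) or (s -> ((not s) <-> s))
Answer: WP = ((not s) <-> s) or (s -> ((not s) <-> s))


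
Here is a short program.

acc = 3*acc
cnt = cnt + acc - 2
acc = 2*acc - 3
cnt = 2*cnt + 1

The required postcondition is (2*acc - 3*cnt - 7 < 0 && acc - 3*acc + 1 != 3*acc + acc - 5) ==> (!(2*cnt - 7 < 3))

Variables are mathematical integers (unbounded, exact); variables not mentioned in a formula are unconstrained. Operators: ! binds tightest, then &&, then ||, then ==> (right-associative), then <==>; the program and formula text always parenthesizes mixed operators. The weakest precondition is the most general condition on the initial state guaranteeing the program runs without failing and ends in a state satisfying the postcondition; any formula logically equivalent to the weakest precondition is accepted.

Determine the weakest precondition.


Working backward. After the program, the postcondition (2*acc - 3*cnt - 7 < 0 && acc - 3*acc + 1 != 3*acc + acc - 5) ==> (!(2*cnt - 7 < 3)) must hold; in canonical form it is (2*acc < 3*cnt + 7 && 6*acc != 6) ==> (!(2*cnt < 10)).
Before cnt := 2*cnt + 1: (2*acc < 6*cnt + 10 && 6*acc != 6) ==> (!(4*cnt < 8))
Before acc := 2*acc - 3: (4*acc < 6*cnt + 16 && 12*acc != 24) ==> (!(4*cnt < 8))
Before cnt := cnt + acc - 2: (2*acc + 6*cnt > -4 && 12*acc != 24) ==> (!(4*acc + 4*cnt < 16))
Before acc := 3*acc: (6*acc + 6*cnt > -4 && 36*acc != 24) ==> (!(12*acc + 4*cnt < 16))
Answer: WP = (6*acc + 6*cnt > -4 && 36*acc != 24) ==> (!(12*acc + 4*cnt < 16))


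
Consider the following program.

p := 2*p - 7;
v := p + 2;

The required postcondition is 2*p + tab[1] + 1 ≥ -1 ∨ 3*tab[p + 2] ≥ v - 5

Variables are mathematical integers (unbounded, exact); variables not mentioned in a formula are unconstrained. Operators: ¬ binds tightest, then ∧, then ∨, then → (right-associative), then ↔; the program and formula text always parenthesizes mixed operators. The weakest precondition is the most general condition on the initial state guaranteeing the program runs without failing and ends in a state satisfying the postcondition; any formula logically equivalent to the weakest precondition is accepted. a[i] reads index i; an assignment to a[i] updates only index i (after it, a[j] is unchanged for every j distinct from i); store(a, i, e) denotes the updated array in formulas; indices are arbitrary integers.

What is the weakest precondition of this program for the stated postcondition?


Working backward. After the program, the postcondition 2*p + tab[1] + 1 ≥ -1 ∨ 3*tab[p + 2] ≥ v - 5 must hold; in canonical form it is tab[1] + 2*p ≥ -2 ∨ 3*tab[p + 2] ≥ v - 5.
Before v := p + 2: tab[1] + 2*p ≥ -2 ∨ 3*tab[p + 2] ≥ p - 3
Before p := 2*p - 7: tab[1] + 4*p ≥ 12 ∨ 3*tab[2*p - 5] ≥ 2*p - 10
Answer: WP = tab[1] + 4*p ≥ 12 ∨ 3*tab[2*p - 5] ≥ 2*p - 10


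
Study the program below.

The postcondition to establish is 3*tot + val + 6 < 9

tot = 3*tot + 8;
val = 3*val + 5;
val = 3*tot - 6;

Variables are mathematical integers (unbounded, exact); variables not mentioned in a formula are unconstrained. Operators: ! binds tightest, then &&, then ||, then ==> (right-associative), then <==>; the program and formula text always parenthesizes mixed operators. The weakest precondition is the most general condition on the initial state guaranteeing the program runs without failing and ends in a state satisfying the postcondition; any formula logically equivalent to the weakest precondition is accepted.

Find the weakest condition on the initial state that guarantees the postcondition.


Working backward. After the program, the postcondition 3*tot + val + 6 < 9 must hold; in canonical form it is 3*tot + val < 3.
Before val := 3*tot - 6: 6*tot < 9
Before val := 3*val + 5: 6*tot < 9
Before tot := 3*tot + 8: 18*tot < -39
Answer: WP = 18*tot < -39


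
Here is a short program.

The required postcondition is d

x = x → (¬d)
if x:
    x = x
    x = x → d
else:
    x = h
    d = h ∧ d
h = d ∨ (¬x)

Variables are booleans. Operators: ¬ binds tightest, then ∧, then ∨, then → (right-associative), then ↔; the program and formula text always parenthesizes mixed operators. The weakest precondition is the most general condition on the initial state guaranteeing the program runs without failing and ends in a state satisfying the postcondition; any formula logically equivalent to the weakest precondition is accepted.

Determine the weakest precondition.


Working backward. After the program, d must hold.
Before h := d ∨ (¬x): d
Then branch requires d; else branch requires h ∧ d.
Before the if: (x → d) ∧ ((¬x) → (h ∧ d))
Before x := x → (¬d): ((x → (¬d)) → d) ∧ ((¬(x → (¬d))) → (h ∧ d))
Answer: WP = ((x → (¬d)) → d) ∧ ((¬(x → (¬d))) → (h ∧ d))


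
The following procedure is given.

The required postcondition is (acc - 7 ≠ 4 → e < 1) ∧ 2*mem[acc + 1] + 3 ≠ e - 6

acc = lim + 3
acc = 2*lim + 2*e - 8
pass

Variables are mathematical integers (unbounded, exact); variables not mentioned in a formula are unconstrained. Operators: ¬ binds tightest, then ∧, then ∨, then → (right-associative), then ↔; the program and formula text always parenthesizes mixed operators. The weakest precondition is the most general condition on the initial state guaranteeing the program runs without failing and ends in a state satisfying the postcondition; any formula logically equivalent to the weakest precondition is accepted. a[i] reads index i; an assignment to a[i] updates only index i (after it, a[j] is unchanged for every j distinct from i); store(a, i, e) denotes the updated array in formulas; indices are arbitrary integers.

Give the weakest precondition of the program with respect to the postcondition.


Working backward. After the program, the postcondition (acc - 7 ≠ 4 → e < 1) ∧ 2*mem[acc + 1] + 3 ≠ e - 6 must hold; in canonical form it is (acc ≠ 11 → e < 1) ∧ 2*mem[acc + 1] ≠ e - 9.
Before skip: (acc ≠ 11 → e < 1) ∧ 2*mem[acc + 1] ≠ e - 9
Before acc := 2*lim + 2*e - 8: (2*e + 2*lim ≠ 19 → e < 1) ∧ 2*mem[2*e + 2*lim - 7] ≠ e - 9
Before acc := lim + 3: (2*e + 2*lim ≠ 19 → e < 1) ∧ 2*mem[2*e + 2*lim - 7] ≠ e - 9
Answer: WP = (2*e + 2*lim ≠ 19 → e < 1) ∧ 2*mem[2*e + 2*lim - 7] ≠ e - 9


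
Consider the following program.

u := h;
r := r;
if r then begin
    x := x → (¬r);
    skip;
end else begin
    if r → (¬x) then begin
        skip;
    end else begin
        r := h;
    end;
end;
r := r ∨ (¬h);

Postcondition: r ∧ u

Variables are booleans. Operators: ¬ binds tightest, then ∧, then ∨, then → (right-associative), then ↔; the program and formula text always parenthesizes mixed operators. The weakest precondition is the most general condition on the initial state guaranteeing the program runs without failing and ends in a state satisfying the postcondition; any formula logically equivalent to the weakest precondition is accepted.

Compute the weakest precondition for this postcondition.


Working backward. After the program, r ∧ u must hold.
Before r := r ∨ (¬h): (r ∨ (¬h)) ∧ u
Then branch requires (r ∨ (¬h)) ∧ u; else branch requires ((r → (¬x)) → ((r ∨ (¬h)) ∧ u)) ∧ ((¬(r → (¬x))) → u).
Before the if: (r → ((r ∨ (¬h)) ∧ u)) ∧ ((¬r) → (((r → (¬x)) → ((r ∨ (¬h)) ∧ u)) ∧ ((¬(r → (¬x))) → u)))
Before r := r: (r → ((r ∨ (¬h)) ∧ u)) ∧ ((¬r) → (((r → (¬x)) → ((r ∨ (¬h)) ∧ u)) ∧ ((¬(r → (¬x))) → u)))
Before u := h: (r → ((r ∨ (¬h)) ∧ h)) ∧ ((¬r) → (((r → (¬x)) → ((r ∨ (¬h)) ∧ h)) ∧ ((¬(r → (¬x))) → h)))
Answer: WP = (r → ((r ∨ (¬h)) ∧ h)) ∧ ((¬r) → (((r → (¬x)) → ((r ∨ (¬h)) ∧ h)) ∧ ((¬(r → (¬x))) → h)))


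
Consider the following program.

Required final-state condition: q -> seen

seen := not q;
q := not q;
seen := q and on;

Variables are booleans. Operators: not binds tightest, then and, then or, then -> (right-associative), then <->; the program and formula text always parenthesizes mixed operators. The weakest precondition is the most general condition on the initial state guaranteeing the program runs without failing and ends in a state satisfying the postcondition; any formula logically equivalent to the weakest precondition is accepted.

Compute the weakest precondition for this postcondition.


Working backward. After the program, q -> seen must hold.
Before seen := q and on: q -> (q and on)
Before q := not q: (not q) -> ((not q) and on)
Before seen := not q: (not q) -> ((not q) and on)
Answer: WP = (not q) -> ((not q) and on)


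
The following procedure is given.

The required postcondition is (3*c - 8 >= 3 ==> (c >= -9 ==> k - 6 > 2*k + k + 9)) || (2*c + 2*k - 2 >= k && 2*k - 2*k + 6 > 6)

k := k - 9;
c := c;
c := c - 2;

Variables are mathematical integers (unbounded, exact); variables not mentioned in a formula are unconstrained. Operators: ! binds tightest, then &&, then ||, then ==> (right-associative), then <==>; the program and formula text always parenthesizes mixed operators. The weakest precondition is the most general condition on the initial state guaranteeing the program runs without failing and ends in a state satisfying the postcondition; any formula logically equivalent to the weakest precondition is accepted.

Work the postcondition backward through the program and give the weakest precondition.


Working backward. After the program, the postcondition (3*c - 8 >= 3 ==> (c >= -9 ==> k - 6 > 2*k + k + 9)) || (2*c + 2*k - 2 >= k && 2*k - 2*k + 6 > 6) must hold; in canonical form it is 3*c >= 11 ==> (c >= -9 ==> 2*k < -15).
Before c := c - 2: 3*c >= 17 ==> (c >= -7 ==> 2*k < -15)
Before c := c: 3*c >= 17 ==> (c >= -7 ==> 2*k < -15)
Before k := k - 9: 3*c >= 17 ==> (c >= -7 ==> 2*k < 3)
Answer: WP = 3*c >= 17 ==> (c >= -7 ==> 2*k < 3)


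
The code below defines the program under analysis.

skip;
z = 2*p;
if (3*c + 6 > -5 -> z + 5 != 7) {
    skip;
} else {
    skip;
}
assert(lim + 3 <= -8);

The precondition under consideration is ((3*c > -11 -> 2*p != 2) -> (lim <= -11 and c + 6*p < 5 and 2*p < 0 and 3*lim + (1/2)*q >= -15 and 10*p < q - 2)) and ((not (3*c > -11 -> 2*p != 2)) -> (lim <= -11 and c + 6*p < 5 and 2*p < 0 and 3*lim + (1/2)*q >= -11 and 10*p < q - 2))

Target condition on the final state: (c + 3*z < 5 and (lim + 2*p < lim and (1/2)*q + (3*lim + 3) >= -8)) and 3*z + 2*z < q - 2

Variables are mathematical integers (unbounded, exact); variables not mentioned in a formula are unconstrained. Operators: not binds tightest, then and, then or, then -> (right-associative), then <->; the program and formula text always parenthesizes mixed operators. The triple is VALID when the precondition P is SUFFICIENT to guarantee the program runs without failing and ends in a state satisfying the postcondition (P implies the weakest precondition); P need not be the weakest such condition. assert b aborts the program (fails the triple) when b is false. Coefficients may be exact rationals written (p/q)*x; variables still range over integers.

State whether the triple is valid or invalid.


Working backward. After the program, the postcondition (c + 3*z < 5 and (lim + 2*p < lim and (1/2)*q + (3*lim + 3) >= -8)) and 3*z + 2*z < q - 2 must hold; in canonical form it is c + 3*z < 5 and 2*p < 0 and 3*lim + (1/2)*q >= -11 and 5*z < q - 2.
Before assert lim + 3 <= -8: lim <= -11 and c + 3*z < 5 and 2*p < 0 and 3*lim + (1/2)*q >= -11 and 5*z < q - 2
Then branch requires lim <= -11 and c + 3*z < 5 and 2*p < 0 and 3*lim + (1/2)*q >= -11 and 5*z < q - 2; else branch requires lim <= -11 and c + 3*z < 5 and 2*p < 0 and 3*lim + (1/2)*q >= -11 and 5*z < q - 2.
Before the if: ((3*c > -11 -> z != 2) -> (lim <= -11 and c + 3*z < 5 and 2*p < 0 and 3*lim + (1/2)*q >= -11 and 5*z < q - 2)) and ((not (3*c > -11 -> z != 2)) -> (lim <= -11 and c + 3*z < 5 and 2*p < 0 and 3*lim + (1/2)*q >= -11 and 5*z < q - 2))
Before z := 2*p: ((3*c > -11 -> 2*p != 2) -> (lim <= -11 and c + 6*p < 5 and 2*p < 0 and 3*lim + (1/2)*q >= -11 and 10*p < q - 2)) and ((not (3*c > -11 -> 2*p != 2)) -> (lim <= -11 and c + 6*p < 5 and 2*p < 0 and 3*lim + (1/2)*q >= -11 and 10*p < q - 2))
Before skip: ((3*c > -11 -> 2*p != 2) -> (lim <= -11 and c + 6*p < 5 and 2*p < 0 and 3*lim + (1/2)*q >= -11 and 10*p < q - 2)) and ((not (3*c > -11 -> 2*p != 2)) -> (lim <= -11 and c + 6*p < 5 and 2*p < 0 and 3*lim + (1/2)*q >= -11 and 10*p < q - 2))
The weakest precondition is ((3*c > -11 -> 2*p != 2) -> (lim <= -11 and c + 6*p < 5 and 2*p < 0 and 3*lim + (1/2)*q >= -11 and 10*p < q - 2)) and ((not (3*c > -11 -> 2*p != 2)) -> (lim <= -11 and c + 6*p < 5 and 2*p < 0 and 3*lim + (1/2)*q >= -11 and 10*p < q - 2)).
Check whether ((3*c > -11 -> 2*p != 2) -> (lim <= -11 and c + 6*p < 5 and 2*p < 0 and 3*lim + (1/2)*q >= -15 and 10*p < q - 2)) and ((not (3*c > -11 -> 2*p != 2)) -> (lim <= -11 and c + 6*p < 5 and 2*p < 0 and 3*lim + (1/2)*q >= -11 and 10*p < q - 2)) implies it.
Countermodel: at the initial state c = 0, lim = -11, p = -1, q = 36, the precondition holds but the weakest precondition fails.
Answer: invalid


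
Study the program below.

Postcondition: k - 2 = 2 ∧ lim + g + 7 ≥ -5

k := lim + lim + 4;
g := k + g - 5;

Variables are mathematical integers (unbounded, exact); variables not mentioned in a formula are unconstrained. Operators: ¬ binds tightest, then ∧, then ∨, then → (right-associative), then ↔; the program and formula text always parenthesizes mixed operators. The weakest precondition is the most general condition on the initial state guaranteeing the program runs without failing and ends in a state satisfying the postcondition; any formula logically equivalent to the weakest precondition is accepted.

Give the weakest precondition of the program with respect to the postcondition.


Working backward. After the program, the postcondition k - 2 = 2 ∧ lim + g + 7 ≥ -5 must hold; in canonical form it is k = 4 ∧ g + lim ≥ -12.
Before g := k + g - 5: k = 4 ∧ g + k + lim ≥ -7
Before k := lim + lim + 4: 2*lim = 0 ∧ g + 3*lim ≥ -11
Answer: WP = 2*lim = 0 ∧ g + 3*lim ≥ -11


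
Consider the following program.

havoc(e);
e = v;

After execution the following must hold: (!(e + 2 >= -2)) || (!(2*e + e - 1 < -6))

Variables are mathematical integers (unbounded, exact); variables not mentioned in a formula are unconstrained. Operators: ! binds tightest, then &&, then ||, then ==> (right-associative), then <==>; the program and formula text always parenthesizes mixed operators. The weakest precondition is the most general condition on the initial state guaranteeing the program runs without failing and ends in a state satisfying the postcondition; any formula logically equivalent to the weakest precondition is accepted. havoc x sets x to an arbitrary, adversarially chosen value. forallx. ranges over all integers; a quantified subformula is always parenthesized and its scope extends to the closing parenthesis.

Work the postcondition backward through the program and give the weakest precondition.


Working backward. After the program, the postcondition (!(e + 2 >= -2)) || (!(2*e + e - 1 < -6)) must hold; in canonical form it is (!(e >= -4)) || (!(3*e < -5)).
Before e := v: (!(v >= -4)) || (!(3*v < -5))
Before havoc e: (!(v >= -4)) || (!(3*v < -5))
Answer: WP = (!(v >= -4)) || (!(3*v < -5))


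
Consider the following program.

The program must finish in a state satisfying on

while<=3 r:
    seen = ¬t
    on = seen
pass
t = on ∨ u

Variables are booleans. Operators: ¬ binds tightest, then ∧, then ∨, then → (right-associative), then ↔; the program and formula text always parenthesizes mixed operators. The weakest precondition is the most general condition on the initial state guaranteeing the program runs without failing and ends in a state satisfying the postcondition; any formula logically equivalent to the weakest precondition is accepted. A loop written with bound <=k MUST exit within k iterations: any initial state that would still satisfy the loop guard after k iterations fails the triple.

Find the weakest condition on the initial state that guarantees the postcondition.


Working backward. After the program, on must hold.
Before t := on ∨ u: on
Before skip: on
Before the loop (bound <=3), unroll the exhaustion recursion (WP_0 = exit-now case; WP_j = one more guarded iteration, up to j = 3):
  WP_0: (¬r) ∧ on
  WP_1: (r → ((¬r) ∧ (¬t))) ∧ ((¬r) → on)
  WP_2: (r → ((r → ((¬r) ∧ (¬t))) ∧ ((¬r) → (¬t)))) ∧ ((¬r) → on)
  WP_3: (r → ((r → ((r → ((¬r) ∧ (¬t))) ∧ ((¬r) → (¬t)))) ∧ ((¬r) → (¬t)))) ∧ ((¬r) → on)
So before the loop: (r → ((r → ((r → ((¬r) ∧ (¬t))) ∧ ((¬r) → (¬t)))) ∧ ((¬r) → (¬t)))) ∧ ((¬r) → on)
Answer: WP = (r → ((r → ((r → ((¬r) ∧ (¬t))) ∧ ((¬r) → (¬t)))) ∧ ((¬r) → (¬t)))) ∧ ((¬r) → on)


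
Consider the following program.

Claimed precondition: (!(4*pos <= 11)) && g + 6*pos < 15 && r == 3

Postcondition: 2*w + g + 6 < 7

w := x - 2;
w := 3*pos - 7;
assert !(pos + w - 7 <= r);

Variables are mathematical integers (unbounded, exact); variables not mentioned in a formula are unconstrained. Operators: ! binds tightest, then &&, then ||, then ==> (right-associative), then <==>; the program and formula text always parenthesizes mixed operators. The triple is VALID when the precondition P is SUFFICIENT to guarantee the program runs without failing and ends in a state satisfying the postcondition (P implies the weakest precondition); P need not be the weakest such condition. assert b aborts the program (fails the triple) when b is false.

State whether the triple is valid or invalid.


Working backward. After the program, the postcondition 2*w + g + 6 < 7 must hold; in canonical form it is g + 2*w < 1.
Before assert !(pos + w - 7 <= r): (!(pos + w <= r + 7)) && g + 2*w < 1
Before w := 3*pos - 7: (!(4*pos <= r + 14)) && g + 6*pos < 15
Before w := x - 2: (!(4*pos <= r + 14)) && g + 6*pos < 15
The weakest precondition is (!(4*pos <= r + 14)) && g + 6*pos < 15.
Check whether (!(4*pos <= 11)) && g + 6*pos < 15 && r == 3 implies it.
Countermodel: at the initial state g = -4, pos = 3, r = 3, the precondition holds but the weakest precondition fails.
Answer: invalid


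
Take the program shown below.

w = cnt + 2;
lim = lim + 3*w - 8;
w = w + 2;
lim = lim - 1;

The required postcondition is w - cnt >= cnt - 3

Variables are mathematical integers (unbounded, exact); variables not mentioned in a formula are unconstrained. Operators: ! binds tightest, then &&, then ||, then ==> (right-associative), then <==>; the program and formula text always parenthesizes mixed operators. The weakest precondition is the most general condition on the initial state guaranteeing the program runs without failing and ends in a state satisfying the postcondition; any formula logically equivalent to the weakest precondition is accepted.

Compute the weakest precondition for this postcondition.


Working backward. After the program, the postcondition w - cnt >= cnt - 3 must hold; in canonical form it is w >= 2*cnt - 3.
Before lim := lim - 1: w >= 2*cnt - 3
Before w := w + 2: w >= 2*cnt - 5
Before lim := lim + 3*w - 8: w >= 2*cnt - 5
Before w := cnt + 2: cnt <= 7
Answer: WP = cnt <= 7


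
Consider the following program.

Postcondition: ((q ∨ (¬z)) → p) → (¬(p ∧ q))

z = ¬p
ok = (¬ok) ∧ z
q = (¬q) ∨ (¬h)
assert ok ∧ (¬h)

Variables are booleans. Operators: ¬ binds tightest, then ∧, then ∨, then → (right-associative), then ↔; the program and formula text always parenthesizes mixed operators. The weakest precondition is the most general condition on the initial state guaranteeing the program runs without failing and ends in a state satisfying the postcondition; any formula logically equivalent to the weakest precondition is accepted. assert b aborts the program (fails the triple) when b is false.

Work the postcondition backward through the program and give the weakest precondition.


Working backward. After the program, ((q ∨ (¬z)) → p) → (¬(p ∧ q)) must hold.
Before assert ok ∧ (¬h): ok ∧ (¬h) ∧ (((q ∨ (¬z)) → p) → (¬(p ∧ q)))
Before q := (¬q) ∨ (¬h): ok ∧ (¬h) ∧ ((((¬q) ∨ (¬h) ∨ (¬z)) → p) → (¬(p ∧ ((¬q) ∨ (¬h)))))
Before ok := (¬ok) ∧ z: (¬ok) ∧ z ∧ (¬h) ∧ ((((¬q) ∨ (¬h) ∨ (¬z)) → p) → (¬(p ∧ ((¬q) ∨ (¬h)))))
Before z := ¬p: (¬ok) ∧ (¬p) ∧ (¬h) ∧ ((((¬q) ∨ (¬h) ∨ p) → p) → (¬(p ∧ ((¬q) ∨ (¬h)))))
Answer: WP = (¬ok) ∧ (¬p) ∧ (¬h) ∧ ((((¬q) ∨ (¬h) ∨ p) → p) → (¬(p ∧ ((¬q) ∨ (¬h)))))


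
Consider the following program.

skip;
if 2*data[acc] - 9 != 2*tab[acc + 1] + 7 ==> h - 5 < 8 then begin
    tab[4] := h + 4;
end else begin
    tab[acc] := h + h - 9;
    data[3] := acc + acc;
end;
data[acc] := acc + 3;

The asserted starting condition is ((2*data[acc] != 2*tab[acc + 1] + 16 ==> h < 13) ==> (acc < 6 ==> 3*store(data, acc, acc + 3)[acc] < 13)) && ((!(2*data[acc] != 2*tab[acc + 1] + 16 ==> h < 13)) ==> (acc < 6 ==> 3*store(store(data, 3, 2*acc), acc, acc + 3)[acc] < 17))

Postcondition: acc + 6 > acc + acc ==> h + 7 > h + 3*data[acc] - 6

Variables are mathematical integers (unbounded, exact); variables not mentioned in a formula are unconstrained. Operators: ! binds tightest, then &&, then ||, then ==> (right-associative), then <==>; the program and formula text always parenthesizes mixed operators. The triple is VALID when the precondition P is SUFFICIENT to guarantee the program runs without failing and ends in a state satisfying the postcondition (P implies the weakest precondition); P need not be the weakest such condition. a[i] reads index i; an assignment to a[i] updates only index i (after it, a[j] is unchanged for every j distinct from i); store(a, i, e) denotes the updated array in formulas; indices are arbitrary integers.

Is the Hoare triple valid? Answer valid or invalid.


Working backward. After the program, the postcondition acc + 6 > acc + acc ==> h + 7 > h + 3*data[acc] - 6 must hold; in canonical form it is acc < 6 ==> 3*data[acc] < 13.
Before data[acc] := acc + 3: acc < 6 ==> 3*store(data, acc, acc + 3)[acc] < 13
Then branch requires acc < 6 ==> 3*store(data, acc, acc + 3)[acc] < 13; else branch requires acc < 6 ==> 3*store(store(data, 3, 2*acc), acc, acc + 3)[acc] < 13.
Before the if: ((2*data[acc] != 2*tab[acc + 1] + 16 ==> h < 13) ==> (acc < 6 ==> 3*store(data, acc, acc + 3)[acc] < 13)) && ((!(2*data[acc] != 2*tab[acc + 1] + 16 ==> h < 13)) ==> (acc < 6 ==> 3*store(store(data, 3, 2*acc), acc, acc + 3)[acc] < 13))
Before skip: ((2*data[acc] != 2*tab[acc + 1] + 16 ==> h < 13) ==> (acc < 6 ==> 3*store(data, acc, acc + 3)[acc] < 13)) && ((!(2*data[acc] != 2*tab[acc + 1] + 16 ==> h < 13)) ==> (acc < 6 ==> 3*store(store(data, 3, 2*acc), acc, acc + 3)[acc] < 13))
The weakest precondition is ((2*data[acc] != 2*tab[acc + 1] + 16 ==> h < 13) ==> (acc < 6 ==> 3*store(data, acc, acc + 3)[acc] < 13)) && ((!(2*data[acc] != 2*tab[acc + 1] + 16 ==> h < 13)) ==> (acc < 6 ==> 3*store(store(data, 3, 2*acc), acc, acc + 3)[acc] < 13)).
Check whether ((2*data[acc] != 2*tab[acc + 1] + 16 ==> h < 13) ==> (acc < 6 ==> 3*store(data, acc, acc + 3)[acc] < 13)) && ((!(2*data[acc] != 2*tab[acc + 1] + 16 ==> h < 13)) ==> (acc < 6 ==> 3*store(store(data, 3, 2*acc), acc, acc + 3)[acc] < 17)) implies it.
Countermodel: at the initial state acc = 2, data = {[2] = 0, [3] = 0, elsewhere 0}, h = 13, tab = {[2] = 0, [3] = 0, elsewhere 0}, the precondition holds but the weakest precondition fails.
Answer: invalid


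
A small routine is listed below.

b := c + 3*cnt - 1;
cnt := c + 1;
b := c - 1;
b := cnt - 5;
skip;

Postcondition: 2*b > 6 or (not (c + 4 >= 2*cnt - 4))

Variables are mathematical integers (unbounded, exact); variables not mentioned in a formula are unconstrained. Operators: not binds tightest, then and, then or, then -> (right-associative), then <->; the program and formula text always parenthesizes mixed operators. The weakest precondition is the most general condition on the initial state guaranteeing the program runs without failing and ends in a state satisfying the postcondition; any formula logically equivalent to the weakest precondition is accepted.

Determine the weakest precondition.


Working backward. After the program, the postcondition 2*b > 6 or (not (c + 4 >= 2*cnt - 4)) must hold; in canonical form it is 2*b > 6 or (not (c >= 2*cnt - 8)).
Before skip: 2*b > 6 or (not (c >= 2*cnt - 8))
Before b := cnt - 5: 2*cnt > 16 or (not (c >= 2*cnt - 8))
Before b := c - 1: 2*cnt > 16 or (not (c >= 2*cnt - 8))
Before cnt := c + 1: 2*c > 14 or (not (c <= 6))
Before b := c + 3*cnt - 1: 2*c > 14 or (not (c <= 6))
Answer: WP = 2*c > 14 or (not (c <= 6))


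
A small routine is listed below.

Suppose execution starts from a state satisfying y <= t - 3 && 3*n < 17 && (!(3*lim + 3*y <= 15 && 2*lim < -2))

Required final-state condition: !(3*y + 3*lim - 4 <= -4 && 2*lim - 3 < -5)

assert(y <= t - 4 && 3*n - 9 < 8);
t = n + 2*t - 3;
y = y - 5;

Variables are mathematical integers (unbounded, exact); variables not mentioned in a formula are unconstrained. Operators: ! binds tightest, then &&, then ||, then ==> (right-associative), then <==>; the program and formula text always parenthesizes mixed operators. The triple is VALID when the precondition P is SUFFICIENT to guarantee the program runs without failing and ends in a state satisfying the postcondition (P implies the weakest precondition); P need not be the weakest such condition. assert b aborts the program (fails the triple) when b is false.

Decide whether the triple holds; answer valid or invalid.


Working backward. After the program, the postcondition !(3*y + 3*lim - 4 <= -4 && 2*lim - 3 < -5) must hold; in canonical form it is !(3*lim + 3*y <= 0 && 2*lim < -2).
Before y := y - 5: !(3*lim + 3*y <= 15 && 2*lim < -2)
Before t := n + 2*t - 3: !(3*lim + 3*y <= 15 && 2*lim < -2)
Before assert y <= t - 4 && 3*n - 9 < 8: y <= t - 4 && 3*n < 17 && (!(3*lim + 3*y <= 15 && 2*lim < -2))
The weakest precondition is y <= t - 4 && 3*n < 17 && (!(3*lim + 3*y <= 15 && 2*lim < -2)).
Check whether y <= t - 3 && 3*n < 17 && (!(3*lim + 3*y <= 15 && 2*lim < -2)) implies it.
Countermodel: at the initial state lim = -2, n = 5, t = 11, y = 8, the precondition holds but the weakest precondition fails.
Answer: invalid


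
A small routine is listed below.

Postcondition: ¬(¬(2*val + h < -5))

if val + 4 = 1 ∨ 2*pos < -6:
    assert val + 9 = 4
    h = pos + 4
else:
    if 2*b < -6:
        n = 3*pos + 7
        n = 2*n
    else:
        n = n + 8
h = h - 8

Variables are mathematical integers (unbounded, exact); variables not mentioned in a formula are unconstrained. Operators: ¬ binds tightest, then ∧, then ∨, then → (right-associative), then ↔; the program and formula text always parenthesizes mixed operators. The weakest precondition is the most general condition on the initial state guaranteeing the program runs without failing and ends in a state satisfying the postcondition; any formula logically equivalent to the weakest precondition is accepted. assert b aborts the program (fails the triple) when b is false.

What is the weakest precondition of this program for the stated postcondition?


Working backward. After the program, the postcondition ¬(¬(2*val + h < -5)) must hold; in canonical form it is h + 2*val < -5.
Before h := h - 8: h + 2*val < 3
Then branch requires val = -5 ∧ pos + 2*val < -1; else branch requires (2*b < -6 → h + 2*val < 3) ∧ ((¬(2*b < -6)) → h + 2*val < 3).
Before the if: ((val = -3 ∨ 2*pos < -6) → (val = -5 ∧ pos + 2*val < -1)) ∧ ((¬(val = -3 ∨ 2*pos < -6)) → ((2*b < -6 → h + 2*val < 3) ∧ ((¬(2*b < -6)) → h + 2*val < 3)))
Answer: WP = ((val = -3 ∨ 2*pos < -6) → (val = -5 ∧ pos + 2*val < -1)) ∧ ((¬(val = -3 ∨ 2*pos < -6)) → ((2*b < -6 → h + 2*val < 3) ∧ ((¬(2*b < -6)) → h + 2*val < 3)))


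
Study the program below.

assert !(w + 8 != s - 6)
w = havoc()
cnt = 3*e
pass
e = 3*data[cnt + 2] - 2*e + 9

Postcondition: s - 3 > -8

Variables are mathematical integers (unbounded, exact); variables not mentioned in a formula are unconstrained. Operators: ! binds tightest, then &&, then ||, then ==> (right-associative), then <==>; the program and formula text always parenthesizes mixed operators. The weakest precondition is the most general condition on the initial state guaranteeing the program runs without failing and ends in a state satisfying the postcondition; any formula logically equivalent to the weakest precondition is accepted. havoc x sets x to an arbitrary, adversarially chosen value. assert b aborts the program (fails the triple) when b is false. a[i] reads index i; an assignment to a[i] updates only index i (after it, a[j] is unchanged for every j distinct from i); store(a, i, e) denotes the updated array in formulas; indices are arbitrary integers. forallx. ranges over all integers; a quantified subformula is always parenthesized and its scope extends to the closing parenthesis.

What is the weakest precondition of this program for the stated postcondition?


Working backward. After the program, the postcondition s - 3 > -8 must hold; in canonical form it is s > -5.
Before e := 3*data[cnt + 2] - 2*e + 9: s > -5
Before skip: s > -5
Before cnt := 3*e: s > -5
Before havoc w: s > -5
Before assert !(w + 8 != s - 6): (!(w != s - 14)) && s > -5
Answer: WP = (!(w != s - 14)) && s > -5


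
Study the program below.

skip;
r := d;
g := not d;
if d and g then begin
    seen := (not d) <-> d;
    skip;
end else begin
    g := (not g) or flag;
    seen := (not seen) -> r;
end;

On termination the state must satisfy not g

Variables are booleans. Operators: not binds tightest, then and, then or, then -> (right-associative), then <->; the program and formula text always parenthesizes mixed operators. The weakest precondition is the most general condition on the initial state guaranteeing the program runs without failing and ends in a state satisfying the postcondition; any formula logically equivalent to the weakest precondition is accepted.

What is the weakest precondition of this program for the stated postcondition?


Working backward. After the program, not g must hold.
Then branch requires not g; else branch requires not ((not g) or flag).
Before the if: ((d and g) -> (not g)) and ((not (d and g)) -> (not ((not g) or flag)))
Before g := not d: not (d or flag)
Before r := d: not (d or flag)
Before skip: not (d or flag)
Answer: WP = not (d or flag)


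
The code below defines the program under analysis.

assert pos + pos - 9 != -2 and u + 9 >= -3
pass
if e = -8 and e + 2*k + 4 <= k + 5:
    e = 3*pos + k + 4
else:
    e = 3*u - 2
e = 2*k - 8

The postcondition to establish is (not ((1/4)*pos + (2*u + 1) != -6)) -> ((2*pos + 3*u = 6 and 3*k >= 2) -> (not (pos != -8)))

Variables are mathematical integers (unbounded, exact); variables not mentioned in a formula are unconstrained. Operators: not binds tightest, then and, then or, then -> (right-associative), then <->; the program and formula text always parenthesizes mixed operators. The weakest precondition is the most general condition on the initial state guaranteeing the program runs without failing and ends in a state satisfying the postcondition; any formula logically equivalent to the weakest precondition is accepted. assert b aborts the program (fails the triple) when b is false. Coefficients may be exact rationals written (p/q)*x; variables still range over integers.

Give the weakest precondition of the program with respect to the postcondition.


Working backward. After the program, the postcondition (not ((1/4)*pos + (2*u + 1) != -6)) -> ((2*pos + 3*u = 6 and 3*k >= 2) -> (not (pos != -8))) must hold; in canonical form it is (not ((1/4)*pos + 2*u != -7)) -> ((2*pos + 3*u = 6 and 3*k >= 2) -> (not (pos != -8))).
Before e := 2*k - 8: (not ((1/4)*pos + 2*u != -7)) -> ((2*pos + 3*u = 6 and 3*k >= 2) -> (not (pos != -8)))
Then branch requires (not ((1/4)*pos + 2*u != -7)) -> ((2*pos + 3*u = 6 and 3*k >= 2) -> (not (pos != -8))); else branch requires (not ((1/4)*pos + 2*u != -7)) -> ((2*pos + 3*u = 6 and 3*k >= 2) -> (not (pos != -8))).
Before the if: ((e = -8 and e + k <= 1) -> ((not ((1/4)*pos + 2*u != -7)) -> ((2*pos + 3*u = 6 and 3*k >= 2) -> (not (pos != -8))))) and ((not (e = -8 and e + k <= 1)) -> ((not ((1/4)*pos + 2*u != -7)) -> ((2*pos + 3*u = 6 and 3*k >= 2) -> (not (pos != -8)))))
Before skip: ((e = -8 and e + k <= 1) -> ((not ((1/4)*pos + 2*u != -7)) -> ((2*pos + 3*u = 6 and 3*k >= 2) -> (not (pos != -8))))) and ((not (e = -8 and e + k <= 1)) -> ((not ((1/4)*pos + 2*u != -7)) -> ((2*pos + 3*u = 6 and 3*k >= 2) -> (not (pos != -8)))))
Before assert pos + pos - 9 != -2 and u + 9 >= -3: 2*pos != 7 and u >= -12 and ((e = -8 and e + k <= 1) -> ((not ((1/4)*pos + 2*u != -7)) -> ((2*pos + 3*u = 6 and 3*k >= 2) -> (not (pos != -8))))) and ((not (e = -8 and e + k <= 1)) -> ((not ((1/4)*pos + 2*u != -7)) -> ((2*pos + 3*u = 6 and 3*k >= 2) -> (not (pos != -8)))))
Answer: WP = 2*pos != 7 and u >= -12 and ((e = -8 and e + k <= 1) -> ((not ((1/4)*pos + 2*u != -7)) -> ((2*pos + 3*u = 6 and 3*k >= 2) -> (not (pos != -8))))) and ((not (e = -8 and e + k <= 1)) -> ((not ((1/4)*pos + 2*u != -7)) -> ((2*pos + 3*u = 6 and 3*k >= 2) -> (not (pos != -8)))))


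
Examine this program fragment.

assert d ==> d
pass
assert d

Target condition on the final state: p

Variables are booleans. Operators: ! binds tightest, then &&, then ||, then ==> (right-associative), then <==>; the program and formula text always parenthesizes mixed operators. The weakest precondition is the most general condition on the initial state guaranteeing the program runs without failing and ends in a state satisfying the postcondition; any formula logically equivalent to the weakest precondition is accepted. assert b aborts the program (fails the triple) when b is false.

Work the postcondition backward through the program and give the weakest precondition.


Working backward. After the program, p must hold.
Before assert d: d && p
Before skip: d && p
Before assert d ==> d: d && p
Answer: WP = d && p


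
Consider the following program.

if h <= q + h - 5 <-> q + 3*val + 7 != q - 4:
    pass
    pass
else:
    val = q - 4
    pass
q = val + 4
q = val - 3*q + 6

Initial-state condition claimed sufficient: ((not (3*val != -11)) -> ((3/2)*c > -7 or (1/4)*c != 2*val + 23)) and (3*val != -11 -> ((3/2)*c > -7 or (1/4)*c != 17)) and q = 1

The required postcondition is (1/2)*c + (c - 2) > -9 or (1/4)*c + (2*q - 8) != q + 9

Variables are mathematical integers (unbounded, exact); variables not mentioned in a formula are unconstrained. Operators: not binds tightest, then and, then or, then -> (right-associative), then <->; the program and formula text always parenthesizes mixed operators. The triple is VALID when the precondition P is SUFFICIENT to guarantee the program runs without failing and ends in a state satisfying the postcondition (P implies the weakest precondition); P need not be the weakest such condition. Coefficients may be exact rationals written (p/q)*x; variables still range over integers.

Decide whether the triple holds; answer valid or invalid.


Working backward. After the program, the postcondition (1/2)*c + (c - 2) > -9 or (1/4)*c + (2*q - 8) != q + 9 must hold; in canonical form it is (3/2)*c > -7 or (1/4)*c + q != 17.
Before q := val - 3*q + 6: (3/2)*c > -7 or (1/4)*c + val != 3*q + 11
Before q := val + 4: (3/2)*c > -7 or (1/4)*c != 2*val + 23
Then branch requires (3/2)*c > -7 or (1/4)*c != 2*val + 23; else branch requires (3/2)*c > -7 or (1/4)*c != 2*q + 15.
Before the if: ((q >= 5 <-> 3*val != -11) -> ((3/2)*c > -7 or (1/4)*c != 2*val + 23)) and ((not (q >= 5 <-> 3*val != -11)) -> ((3/2)*c > -7 or (1/4)*c != 2*q + 15))
The weakest precondition is ((q >= 5 <-> 3*val != -11) -> ((3/2)*c > -7 or (1/4)*c != 2*val + 23)) and ((not (q >= 5 <-> 3*val != -11)) -> ((3/2)*c > -7 or (1/4)*c != 2*q + 15)).
Check whether ((not (3*val != -11)) -> ((3/2)*c > -7 or (1/4)*c != 2*val + 23)) and (3*val != -11 -> ((3/2)*c > -7 or (1/4)*c != 17)) and q = 1 implies it.
Every state satisfying the precondition satisfies the weakest precondition: the implication holds.
Answer: valid


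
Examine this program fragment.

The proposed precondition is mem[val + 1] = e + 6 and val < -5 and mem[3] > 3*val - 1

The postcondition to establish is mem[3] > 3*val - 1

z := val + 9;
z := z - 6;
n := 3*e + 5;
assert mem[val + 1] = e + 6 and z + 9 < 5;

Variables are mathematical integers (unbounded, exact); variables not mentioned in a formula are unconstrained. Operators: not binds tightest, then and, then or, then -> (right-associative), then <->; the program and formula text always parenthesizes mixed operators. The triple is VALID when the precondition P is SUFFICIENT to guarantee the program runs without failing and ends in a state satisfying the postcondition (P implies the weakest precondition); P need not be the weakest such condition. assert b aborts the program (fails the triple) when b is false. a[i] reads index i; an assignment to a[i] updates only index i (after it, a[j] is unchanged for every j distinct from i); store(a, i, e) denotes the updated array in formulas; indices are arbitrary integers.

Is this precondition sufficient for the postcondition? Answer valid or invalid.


Working backward. After the program, mem[3] > 3*val - 1 must hold.
Before assert mem[val + 1] = e + 6 and z + 9 < 5: mem[val + 1] = e + 6 and z < -4 and mem[3] > 3*val - 1
Before n := 3*e + 5: mem[val + 1] = e + 6 and z < -4 and mem[3] > 3*val - 1
Before z := z - 6: mem[val + 1] = e + 6 and z < 2 and mem[3] > 3*val - 1
Before z := val + 9: mem[val + 1] = e + 6 and val < -7 and mem[3] > 3*val - 1
The weakest precondition is mem[val + 1] = e + 6 and val < -7 and mem[3] > 3*val - 1.
Check whether mem[val + 1] = e + 6 and val < -5 and mem[3] > 3*val - 1 implies it.
Countermodel: at the initial state e = -24, mem = {[-5] = -18, [3] = -18, elsewhere -18}, val = -6, the precondition holds but the weakest precondition fails.
Answer: invalid


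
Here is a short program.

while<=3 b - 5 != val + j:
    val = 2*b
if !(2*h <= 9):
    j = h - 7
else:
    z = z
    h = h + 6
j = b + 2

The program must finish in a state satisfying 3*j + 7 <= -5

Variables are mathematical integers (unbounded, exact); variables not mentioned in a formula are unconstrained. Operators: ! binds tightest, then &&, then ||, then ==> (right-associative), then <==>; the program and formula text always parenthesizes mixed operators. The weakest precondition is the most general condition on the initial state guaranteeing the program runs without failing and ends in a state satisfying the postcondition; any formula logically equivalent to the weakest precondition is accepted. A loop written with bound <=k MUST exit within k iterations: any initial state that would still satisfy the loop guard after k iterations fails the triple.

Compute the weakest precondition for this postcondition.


Working backward. After the program, the postcondition 3*j + 7 <= -5 must hold; in canonical form it is 3*j <= -12.
Before j := b + 2: 3*b <= -18
Then branch requires 3*b <= -18; else branch requires 3*b <= -18.
Before the if: ((!(2*h <= 9)) ==> 3*b <= -18) && (2*h <= 9 ==> 3*b <= -18)
Before the loop (bound <=3), unroll the exhaustion recursion (WP_0 = exit-now case; WP_j = one more guarded iteration, up to j = 3):
  WP_0: (!(b != j + val + 5)) && ((!(2*h <= 9)) ==> 3*b <= -18) && (2*h <= 9 ==> 3*b <= -18)
  WP_1: (b != j + val + 5 ==> ((!(b + j != -5)) && ((!(2*h <= 9)) ==> 3*b <= -18) && (2*h <= 9 ==> 3*b <= -18))) && ((!(b != j + val + 5)) ==> (((!(2*h <= 9)) ==> 3*b <= -18) && (2*h <= 9 ==> 3*b <= -18)))
  WP_2: (b != j + val + 5 ==> ((b + j != -5 ==> ((!(b + j != -5)) && ((!(2*h <= 9)) ==> 3*b <= -18) && (2*h <= 9 ==> 3*b <= -18))) && ((!(b + j != -5)) ==> (((!(2*h <= 9)) ==> 3*b <= -18) && (2*h <= 9 ==> 3*b <= -18))))) && ((!(b != j + val + 5)) ==> (((!(2*h <= 9)) ==> 3*b <= -18) && (2*h <= 9 ==> 3*b <= -18)))
  WP_3: (b != j + val + 5 ==> ((b + j != -5 ==> ((b + j != -5 ==> ((!(b + j != -5)) && ((!(2*h <= 9)) ==> 3*b <= -18) && (2*h <= 9 ==> 3*b <= -18))) && ((!(b + j != -5)) ==> (((!(2*h <= 9)) ==> 3*b <= -18) && (2*h <= 9 ==> 3*b <= -18))))) && ((!(b + j != -5)) ==> (((!(2*h <= 9)) ==> 3*b <= -18) && (2*h <= 9 ==> 3*b <= -18))))) && ((!(b != j + val + 5)) ==> (((!(2*h <= 9)) ==> 3*b <= -18) && (2*h <= 9 ==> 3*b <= -18)))
So before the loop: (b != j + val + 5 ==> ((b + j != -5 ==> ((b + j != -5 ==> ((!(b + j != -5)) && ((!(2*h <= 9)) ==> 3*b <= -18) && (2*h <= 9 ==> 3*b <= -18))) && ((!(b + j != -5)) ==> (((!(2*h <= 9)) ==> 3*b <= -18) && (2*h <= 9 ==> 3*b <= -18))))) && ((!(b + j != -5)) ==> (((!(2*h <= 9)) ==> 3*b <= -18) && (2*h <= 9 ==> 3*b <= -18))))) && ((!(b != j + val + 5)) ==> (((!(2*h <= 9)) ==> 3*b <= -18) && (2*h <= 9 ==> 3*b <= -18)))
Answer: WP = (b != j + val + 5 ==> ((b + j != -5 ==> ((b + j != -5 ==> ((!(b + j != -5)) && ((!(2*h <= 9)) ==> 3*b <= -18) && (2*h <= 9 ==> 3*b <= -18))) && ((!(b + j != -5)) ==> (((!(2*h <= 9)) ==> 3*b <= -18) && (2*h <= 9 ==> 3*b <= -18))))) && ((!(b + j != -5)) ==> (((!(2*h <= 9)) ==> 3*b <= -18) && (2*h <= 9 ==> 3*b <= -18))))) && ((!(b != j + val + 5)) ==> (((!(2*h <= 9)) ==> 3*b <= -18) && (2*h <= 9 ==> 3*b <= -18)))
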